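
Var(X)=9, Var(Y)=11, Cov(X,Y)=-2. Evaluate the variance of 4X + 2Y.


Var(4X + 2Y) = 4^2*Var(X) + 2^2*Var(Y) + 2*4*2*Cov(X,Y)
= 16*9 + 4*11 + 16*(-2)
= 144 + 44 - 32 = 156

156


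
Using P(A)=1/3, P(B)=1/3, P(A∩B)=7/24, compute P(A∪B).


P(A∪B) = P(A) + P(B) - P(A∩B)
= 1/3 + 1/3 - 7/24 = 3/8

3/8


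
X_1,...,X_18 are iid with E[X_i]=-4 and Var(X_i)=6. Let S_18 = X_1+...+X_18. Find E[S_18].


E[S_n] = n*E[X_1] = 18*-4 = -72

-72


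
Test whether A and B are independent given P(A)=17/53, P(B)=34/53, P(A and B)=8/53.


P(A)*P(B) = 17/53*34/53 = 578/2809
P(A∩B) = 8/53 != 578/2809, so not independent

No, A and B are not independent


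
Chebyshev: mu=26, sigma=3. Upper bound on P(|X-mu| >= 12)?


k = 12/3 = 4
Chebyshev: P(|X-mu| >= k*sigma) <= 1/k^2 = 1/4^2 = 1/16

1/16


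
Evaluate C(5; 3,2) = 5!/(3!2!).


5! = 120
Denominator: 3!=6 * 2!=2
Coefficient = 120 / 12 = 10

10


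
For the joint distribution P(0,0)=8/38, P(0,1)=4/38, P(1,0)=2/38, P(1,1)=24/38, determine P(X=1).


P(X=1) = P(1,0)+P(1,1) = 2/38 + 24/38 = 26/38 = 13/19

13/19


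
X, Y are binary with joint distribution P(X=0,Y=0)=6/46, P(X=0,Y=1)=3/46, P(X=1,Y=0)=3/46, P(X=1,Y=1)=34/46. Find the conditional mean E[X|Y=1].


P(Y=1) = 37/46
E[X|Y=1] = (0*3 + 1*34)/37 = 34/37

34/37


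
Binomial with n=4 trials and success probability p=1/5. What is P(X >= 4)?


P(X>=4) = P(X=4)
= 1/625
= 1/625

1/625


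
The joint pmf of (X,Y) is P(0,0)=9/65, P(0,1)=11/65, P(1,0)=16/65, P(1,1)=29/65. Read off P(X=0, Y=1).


Read from table: P(X=0, Y=1) = 11/65

11/65


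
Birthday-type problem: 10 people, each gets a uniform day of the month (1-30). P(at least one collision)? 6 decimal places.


P(all different) = prod((30-i)/30 for i=0..9) = 0.184639
P(at least one match) = 1 - 0.184639 = 0.815361

0.815361


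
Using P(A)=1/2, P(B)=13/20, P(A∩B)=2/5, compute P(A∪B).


P(A∪B) = P(A) + P(B) - P(A∩B)
= 1/2 + 13/20 - 2/5 = 3/4

3/4


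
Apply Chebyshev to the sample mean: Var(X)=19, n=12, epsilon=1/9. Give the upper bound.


Var(Xbar) = Var(X)/n = 19/12
Chebyshev: P(|Xbar-mu| >= 1/9) <= Var(Xbar)/(1/9)^2 = (19/12)/(1/81) = 513/4
Bound exceeds 1, so trivial bound: 1

1


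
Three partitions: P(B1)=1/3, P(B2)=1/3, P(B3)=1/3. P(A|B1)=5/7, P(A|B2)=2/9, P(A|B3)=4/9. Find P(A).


P(A) = P(A|B1)P(B1) + P(A|B2)P(B2) + P(A|B3)P(B3)
= 5/7*1/3 + 2/9*1/3 + 4/9*1/3
= 5/21 + 2/27 + 4/27 = 29/63

29/63


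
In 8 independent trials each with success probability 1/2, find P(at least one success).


P(at least one) = 1 - P(none)
P(none) = (1 - 1/2)^8 = (1/2)^8 = 1/256
P(at least one) = 1 - 1/256 = 255/256

255/256


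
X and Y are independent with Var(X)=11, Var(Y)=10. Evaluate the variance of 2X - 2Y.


Independence => Cov(X,Y)=0
Var(2X - 2Y) = 2^2*Var(X) + (-2)^2*Var(Y)
= 4*11 + 4*10 = 84

84


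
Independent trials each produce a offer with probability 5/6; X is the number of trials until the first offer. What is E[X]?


For geometric (trials until first success), E[X] = 1/p = 1/(5/6) = 6/5

6/5


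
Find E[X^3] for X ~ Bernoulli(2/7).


For Bernoulli: X in {0,1}
E[X^3] = 0^3*(1-2/7) + 1^3*2/7 = 2/7

2/7


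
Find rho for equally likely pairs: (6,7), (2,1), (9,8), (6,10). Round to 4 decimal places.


Cov(X,Y) = 6.6250, Var(X) = 6.1875, Var(Y) = 11.2500
rho = Cov/(sqrt(VarX)*sqrt(VarY)) = 0.7941

0.7941


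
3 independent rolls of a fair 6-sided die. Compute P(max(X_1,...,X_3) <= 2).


P(max <= 2) = P(all X_i <= 2) = (P(X_1 <= 2))^3
= (2/6)^3 = (1/3)^3 = 1/27

1/27


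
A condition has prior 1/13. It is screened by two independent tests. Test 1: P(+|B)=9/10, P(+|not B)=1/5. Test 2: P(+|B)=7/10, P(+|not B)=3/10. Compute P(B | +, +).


After test 1: P(+) = 9/10*1/13 + 1/5*12/13 = 33/130
P(B|+) = (9/130)/(33/130) = 3/11
After test 2 (use post1 as new prior): P(+) = 7/10*3/11 + 3/10*8/11 = 9/22
P(B|+,+) = (21/110)/(9/22) = 7/15

7/15


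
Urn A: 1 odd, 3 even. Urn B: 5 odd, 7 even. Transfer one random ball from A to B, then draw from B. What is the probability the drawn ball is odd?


P(transfer odd) = 1/4; P(transfer even) = 3/4
If odd transferred: Urn II has 6 odd of 13, so P(odd|odd moved) = 6/13
If even transferred: Urn II has 5 odd of 13, so P(odd|even moved) = 5/13
By total probability: P(odd) = 1/4*6/13 + 3/4*5/13 = 21/52

21/52


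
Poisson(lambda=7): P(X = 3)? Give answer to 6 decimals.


P(X=3) = e^(-7) * 7^3 / 3!
≈ 0.0009118819656 * 343 / 6
≈ 0.052129

0.052129


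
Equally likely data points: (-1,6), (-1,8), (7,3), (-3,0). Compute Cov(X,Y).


E[X]=1/2, E[Y]=17/4, E[XY]=7/4
Cov(X,Y) = E[XY] - E[X]E[Y] = 7/4 - 1/2*17/4 = -3/8

-3/8


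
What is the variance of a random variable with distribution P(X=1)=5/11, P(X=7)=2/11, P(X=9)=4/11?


E[X] = 5, E[X^2] = 427/11
Var(X) = E[X^2] - (E[X])^2 = 427/11 - (5)^2 = 152/11

152/11


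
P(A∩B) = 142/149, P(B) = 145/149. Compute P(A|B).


P(A|B) = P(A∩B)/P(B) = (142/149)/(145/149) = 142/145

142/145


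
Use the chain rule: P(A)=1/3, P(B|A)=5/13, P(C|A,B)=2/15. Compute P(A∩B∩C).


P(A∩B∩C) = P(A) * P(B|A) * P(C|A∩B)
= 1/3 * 5/13 * 2/15
= 5/39 * 2/15 = 2/117

2/117


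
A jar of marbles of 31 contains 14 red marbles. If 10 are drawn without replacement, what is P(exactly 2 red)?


P(X=2) = C(14,2)*C(17,8) / C(31,10)
= 91*24310 / 44352165
= 2212210/44352165 = 3094/62031

3094/62031


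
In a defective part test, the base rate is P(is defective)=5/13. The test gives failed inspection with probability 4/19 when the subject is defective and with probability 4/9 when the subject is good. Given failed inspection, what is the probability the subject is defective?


P(A) = P(A|B)P(B) + P(A|B')P(B') = 4/19*5/13 + 4/9*8/13 = 788/2223
P(B|A) = P(A|B)P(B)/P(A) = (20/247)/(788/2223) = 45/197

45/197


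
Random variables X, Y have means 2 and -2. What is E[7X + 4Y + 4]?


E[7X + 4Y + 4] = 7*E[X] + 4*E[Y] + 4
= (7)*(2) + (4)*(-2) + (4)
= 14 - 8 + 4 = 10

10


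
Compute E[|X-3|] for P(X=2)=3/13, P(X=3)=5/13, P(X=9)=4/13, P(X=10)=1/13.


E[|X-3|] = sum(g(x)*P(x))
= 1*3/13 + 0*5/13 + 6*4/13 + 7*1/13
= 34/13

34/13


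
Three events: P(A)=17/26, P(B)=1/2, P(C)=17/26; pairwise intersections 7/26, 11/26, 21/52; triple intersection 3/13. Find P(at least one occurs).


P(A∪B∪C) = P(A)+P(B)+P(C) - P(AB)-P(AC)-P(BC) + P(ABC)
= 17/26+1/2+17/26 - 7/26-11/26-21/52 + 3/13
= 49/52

49/52


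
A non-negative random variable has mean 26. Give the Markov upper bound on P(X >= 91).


Markov: P(X >= a) <= E[X]/a
P(X >= 91) <= 26/91 = 2/7

2/7


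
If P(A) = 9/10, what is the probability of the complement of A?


P(A') = 1 - P(A) = 1 - 9/10 = 1/10

1/10


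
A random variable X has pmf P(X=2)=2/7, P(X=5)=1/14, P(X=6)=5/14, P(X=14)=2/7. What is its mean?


E[X] = sum(x * P(x))
= 2*2/7 + 5*1/14 + 6*5/14 + 14*2/7
= 99/14

99/14


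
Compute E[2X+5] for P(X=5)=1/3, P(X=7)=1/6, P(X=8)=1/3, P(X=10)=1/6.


E[2X+5] = sum(g(x)*P(x))
= 15*1/3 + 19*1/6 + 21*1/3 + 25*1/6
= 58/3

58/3


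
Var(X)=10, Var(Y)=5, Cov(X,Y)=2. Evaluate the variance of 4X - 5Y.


Var(4X - 5Y) = 4^2*Var(X) + (-5)^2*Var(Y) + 2*4*(-5)*Cov(X,Y)
= 16*10 + 25*5 - 40*2
= 160 + 125 - 80 = 205

205


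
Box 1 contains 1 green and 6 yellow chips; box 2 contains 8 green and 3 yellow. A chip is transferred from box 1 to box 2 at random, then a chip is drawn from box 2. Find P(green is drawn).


P(transfer green) = 1/7; P(transfer yellow) = 6/7
If green transferred: Urn II has 9 green of 12, so P(green|green moved) = 3/4
If yellow transferred: Urn II has 8 green of 12, so P(green|yellow moved) = 2/3
By total probability: P(green) = 1/7*3/4 + 6/7*2/3 = 19/28

19/28


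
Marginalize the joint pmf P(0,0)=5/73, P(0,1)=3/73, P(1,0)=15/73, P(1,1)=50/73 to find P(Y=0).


P(Y=0) = P(0,0)+P(1,0) = 5/73 + 15/73 = 20/73

20/73


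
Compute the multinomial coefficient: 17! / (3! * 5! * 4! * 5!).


17! = 355687428096000
Denominator: 3!=6 * 5!=120 * 4!=24 * 5!=120
Coefficient = 355687428096000 / 2073600 = 171531360

171531360


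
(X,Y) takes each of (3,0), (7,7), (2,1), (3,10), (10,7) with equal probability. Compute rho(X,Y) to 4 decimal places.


Cov(X,Y) = 5.2000, Var(X) = 9.2000, Var(Y) = 14.8000
rho = Cov/(sqrt(VarX)*sqrt(VarY)) = 0.4456

0.4456


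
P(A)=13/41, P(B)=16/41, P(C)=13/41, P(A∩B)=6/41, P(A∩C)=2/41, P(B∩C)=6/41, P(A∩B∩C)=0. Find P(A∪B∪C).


P(A∪B∪C) = P(A)+P(B)+P(C) - P(AB)-P(AC)-P(BC) + P(ABC)
= 13/41+16/41+13/41 - 6/41-2/41-6/41 + 0
= 28/41

28/41


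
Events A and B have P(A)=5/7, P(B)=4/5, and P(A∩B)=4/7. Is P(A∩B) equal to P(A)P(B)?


P(A)*P(B) = 5/7*4/5 = 4/7
P(A∩B) = 4/7, which equals P(A)P(B), so independent

Yes, A and B are independent


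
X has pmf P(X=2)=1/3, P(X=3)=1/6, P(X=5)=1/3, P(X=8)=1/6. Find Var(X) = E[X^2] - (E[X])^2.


E[X] = 25/6, E[X^2] = 131/6
Var(X) = E[X^2] - (E[X])^2 = 131/6 - (25/6)^2 = 161/36

161/36


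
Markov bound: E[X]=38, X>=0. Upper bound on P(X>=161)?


Markov: P(X >= a) <= E[X]/a
P(X >= 161) <= 38/161

38/161


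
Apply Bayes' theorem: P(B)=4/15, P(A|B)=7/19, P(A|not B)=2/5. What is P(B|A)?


P(A) = P(A|B)P(B) + P(A|B')P(B') = 7/19*4/15 + 2/5*11/15 = 186/475
P(B|A) = P(A|B)P(B)/P(A) = (28/285)/(186/475) = 70/279

70/279


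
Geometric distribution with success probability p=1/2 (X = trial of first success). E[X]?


For geometric (trials until first success), E[X] = 1/p = 1/(1/2) = 2

2


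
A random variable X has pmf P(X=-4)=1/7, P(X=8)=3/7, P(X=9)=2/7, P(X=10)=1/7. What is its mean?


E[X] = sum(x * P(x))
= -4*1/7 + 8*3/7 + 9*2/7 + 10*1/7
= 48/7

48/7


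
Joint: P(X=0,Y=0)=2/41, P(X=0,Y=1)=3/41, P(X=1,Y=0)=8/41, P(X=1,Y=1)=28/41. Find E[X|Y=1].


P(Y=1) = 31/41
E[X|Y=1] = (0*3 + 1*28)/31 = 28/31

28/31


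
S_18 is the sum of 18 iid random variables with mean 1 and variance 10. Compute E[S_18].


E[S_n] = n*E[X_1] = 18*1 = 18

18


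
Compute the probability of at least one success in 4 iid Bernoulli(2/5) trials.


P(at least one) = 1 - P(none)
P(none) = (1 - 2/5)^4 = (3/5)^4 = 81/625
P(at least one) = 1 - 81/625 = 544/625

544/625


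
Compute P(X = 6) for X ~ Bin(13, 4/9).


P(X=6) = C(13,6) * p^6 * (1-p)^7
= 1716 * 4096/531441 * 78125/4782969
= 183040000000/847288609443

183040000000/847288609443


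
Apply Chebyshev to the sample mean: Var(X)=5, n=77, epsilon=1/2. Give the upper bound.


Var(Xbar) = Var(X)/n = 5/77
Chebyshev: P(|Xbar-mu| >= 1/2) <= Var(Xbar)/(1/2)^2 = (5/77)/(1/4) = 20/77

20/77


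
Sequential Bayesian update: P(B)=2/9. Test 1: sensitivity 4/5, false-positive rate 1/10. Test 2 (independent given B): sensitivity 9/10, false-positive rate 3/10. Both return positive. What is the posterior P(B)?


After test 1: P(+) = 4/5*2/9 + 1/10*7/9 = 23/90
P(B|+) = (8/45)/(23/90) = 16/23
After test 2 (use post1 as new prior): P(+) = 9/10*16/23 + 3/10*7/23 = 33/46
P(B|+,+) = (72/115)/(33/46) = 48/55

48/55


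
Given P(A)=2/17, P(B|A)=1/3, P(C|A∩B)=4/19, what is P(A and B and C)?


P(A∩B∩C) = P(A) * P(B|A) * P(C|A∩B)
= 2/17 * 1/3 * 4/19
= 2/51 * 4/19 = 8/969

8/969


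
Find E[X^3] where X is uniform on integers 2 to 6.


E[X^3] = (1/5) * sum(x^3 for x=2..6)
= 440/5 = 88

88


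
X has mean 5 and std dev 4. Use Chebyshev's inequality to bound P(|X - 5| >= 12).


k = 12/4 = 3
Chebyshev: P(|X-mu| >= k*sigma) <= 1/k^2 = 1/3^2 = 1/9

1/9


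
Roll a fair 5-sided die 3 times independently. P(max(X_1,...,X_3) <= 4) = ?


P(max <= 4) = P(all X_i <= 4) = (P(X_1 <= 4))^3
= (4/5)^3 = 64/125

64/125


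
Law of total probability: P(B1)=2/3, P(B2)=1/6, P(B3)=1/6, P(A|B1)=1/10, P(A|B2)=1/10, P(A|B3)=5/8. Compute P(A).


P(A) = P(A|B1)P(B1) + P(A|B2)P(B2) + P(A|B3)P(B3)
= 1/10*2/3 + 1/10*1/6 + 5/8*1/6
= 1/15 + 1/60 + 5/48 = 3/16

3/16


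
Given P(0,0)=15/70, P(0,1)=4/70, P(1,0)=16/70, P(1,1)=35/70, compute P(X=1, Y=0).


Read from table: P(X=1, Y=0) = 16/70 = 8/35

8/35


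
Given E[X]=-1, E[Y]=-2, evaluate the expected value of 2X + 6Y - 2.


E[2X + 6Y - 2] = 2*E[X] + 6*E[Y] - 2
= (2)*(-1) + (6)*(-2) + (-2)
= -2 - 12 - 2 = -16

-16


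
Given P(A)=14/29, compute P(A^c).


P(A') = 1 - P(A) = 1 - 14/29 = 15/29

15/29


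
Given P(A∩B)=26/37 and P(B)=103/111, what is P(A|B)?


P(A|B) = P(A∩B)/P(B) = (78/111)/(103/111) = 78/103

78/103


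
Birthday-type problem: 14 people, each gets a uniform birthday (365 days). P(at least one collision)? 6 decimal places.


P(all different) = prod((365-i)/365 for i=0..13) = 0.776897
P(at least one match) = 1 - 0.776897 = 0.223103

0.223103


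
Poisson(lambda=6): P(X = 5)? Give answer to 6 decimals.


P(X=5) = e^(-6) * 6^5 / 5!
≈ 0.002478752177 * 7776 / 120
≈ 0.160623

0.160623


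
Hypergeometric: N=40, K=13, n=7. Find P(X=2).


P(X=2) = C(13,2)*C(27,5) / C(40,7)
= 78*80730 / 18643560
= 6296940/18643560 = 8073/23902

8073/23902


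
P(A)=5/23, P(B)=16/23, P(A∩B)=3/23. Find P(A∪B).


P(A∪B) = P(A) + P(B) - P(A∩B)
= 5/23 + 16/23 - 3/23 = 18/23

18/23


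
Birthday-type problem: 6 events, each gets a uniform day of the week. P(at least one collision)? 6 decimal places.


P(all different) = prod((7-i)/7 for i=0..5) = 0.042839
P(at least one match) = 1 - 0.042839 = 0.957161

0.957161


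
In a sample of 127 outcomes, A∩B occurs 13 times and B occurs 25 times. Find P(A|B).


P(A|B) = P(A∩B)/P(B) = (13/127)/(25/127) = 13/25

13/25


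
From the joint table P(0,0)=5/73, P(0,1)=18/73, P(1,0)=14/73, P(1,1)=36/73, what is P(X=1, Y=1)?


Read from table: P(X=1, Y=1) = 36/73

36/73


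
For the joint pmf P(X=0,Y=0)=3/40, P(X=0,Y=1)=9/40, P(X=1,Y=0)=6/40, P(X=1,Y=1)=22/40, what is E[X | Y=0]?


P(Y=0) = 9/40
E[X|Y=0] = (0*3 + 1*6)/9 = 6/9 = 2/3

2/3


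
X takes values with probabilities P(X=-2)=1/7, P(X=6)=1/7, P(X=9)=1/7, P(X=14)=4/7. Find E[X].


E[X] = sum(x * P(x))
= -2*1/7 + 6*1/7 + 9*1/7 + 14*4/7
= 69/7

69/7


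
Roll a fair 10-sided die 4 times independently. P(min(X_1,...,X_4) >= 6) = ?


P(min >= 6) = P(all X_i >= 6) = (P(X_1 >= 6))^4
= (5/10)^4 = (1/2)^4 = 1/16

1/16


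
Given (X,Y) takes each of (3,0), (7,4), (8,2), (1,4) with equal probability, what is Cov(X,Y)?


E[X]=19/4, E[Y]=5/2, E[XY]=12
Cov(X,Y) = E[XY] - E[X]E[Y] = 12 - 19/4*5/2 = 1/8

1/8


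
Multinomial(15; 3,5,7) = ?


15! = 1307674368000
Denominator: 3!=6 * 5!=120 * 7!=5040
Coefficient = 1307674368000 / 3628800 = 360360

360360


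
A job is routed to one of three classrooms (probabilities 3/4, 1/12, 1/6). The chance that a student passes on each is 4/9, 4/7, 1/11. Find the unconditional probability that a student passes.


P(A) = P(A|B1)P(B1) + P(A|B2)P(B2) + P(A|B3)P(B3)
= 4/9*3/4 + 4/7*1/12 + 1/11*1/6
= 1/3 + 1/21 + 1/66 = 61/154

61/154


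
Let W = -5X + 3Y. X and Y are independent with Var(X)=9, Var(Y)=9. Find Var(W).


Independence => Cov(X,Y)=0
Var(-5X + 3Y) = (-5)^2*Var(X) + 3^2*Var(Y)
= 25*9 + 9*9 = 306

306


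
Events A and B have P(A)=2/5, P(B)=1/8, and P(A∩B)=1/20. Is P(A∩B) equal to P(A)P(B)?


P(A)*P(B) = 2/5*1/8 = 1/20
P(A∩B) = 1/20, which equals P(A)P(B), so independent

Yes, A and B are independent


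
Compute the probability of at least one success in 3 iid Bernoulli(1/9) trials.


P(at least one) = 1 - P(none)
P(none) = (1 - 1/9)^3 = (8/9)^3 = 512/729
P(at least one) = 1 - 512/729 = 217/729

217/729


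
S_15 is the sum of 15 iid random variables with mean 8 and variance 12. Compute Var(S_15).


By independence, Var(S_n) = n*Var(X_1) = 15*12 = 180

180


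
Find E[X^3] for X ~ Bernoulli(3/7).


For Bernoulli: X in {0,1}
E[X^3] = 0^3*(1-3/7) + 1^3*3/7 = 3/7

3/7


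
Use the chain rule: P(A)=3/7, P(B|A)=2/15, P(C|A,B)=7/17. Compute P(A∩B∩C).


P(A∩B∩C) = P(A) * P(B|A) * P(C|A∩B)
= 3/7 * 2/15 * 7/17
= 2/35 * 7/17 = 2/85

2/85


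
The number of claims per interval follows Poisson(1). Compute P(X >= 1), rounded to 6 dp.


P(X>=1) = 1 - P(X<=0) = 1 - (e^(-1)*1^0/0!)
≈ 1 - 0.3678794412 = 0.6321205588
≈ 0.632121

0.632121


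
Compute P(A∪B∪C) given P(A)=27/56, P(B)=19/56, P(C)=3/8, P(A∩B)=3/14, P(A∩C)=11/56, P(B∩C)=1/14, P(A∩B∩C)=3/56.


P(A∪B∪C) = P(A)+P(B)+P(C) - P(AB)-P(AC)-P(BC) + P(ABC)
= 27/56+19/56+3/8 - 3/14-11/56-1/14 + 3/56
= 43/56

43/56


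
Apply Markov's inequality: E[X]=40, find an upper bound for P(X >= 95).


Markov: P(X >= a) <= E[X]/a
P(X >= 95) <= 40/95 = 8/19

8/19


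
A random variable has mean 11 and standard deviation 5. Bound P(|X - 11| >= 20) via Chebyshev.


k = 20/5 = 4
Chebyshev: P(|X-mu| >= k*sigma) <= 1/k^2 = 1/4^2 = 1/16

1/16


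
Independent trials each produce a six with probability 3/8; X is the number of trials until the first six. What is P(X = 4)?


P(X=4) = (1-p)^3 * p = (5/8)^3 * 3/8
= 125/512 * 3/8 = 375/4096

375/4096


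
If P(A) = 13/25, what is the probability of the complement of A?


P(A') = 1 - P(A) = 1 - 13/25 = 12/25

12/25


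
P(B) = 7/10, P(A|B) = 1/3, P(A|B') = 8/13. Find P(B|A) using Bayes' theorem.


P(A) = P(A|B)P(B) + P(A|B')P(B') = 1/3*7/10 + 8/13*3/10 = 163/390
P(B|A) = P(A|B)P(B)/P(A) = (7/30)/(163/390) = 91/163

91/163


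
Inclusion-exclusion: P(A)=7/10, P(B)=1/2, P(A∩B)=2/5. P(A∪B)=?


P(A∪B) = P(A) + P(B) - P(A∩B)
= 7/10 + 1/2 - 2/5 = 4/5

4/5


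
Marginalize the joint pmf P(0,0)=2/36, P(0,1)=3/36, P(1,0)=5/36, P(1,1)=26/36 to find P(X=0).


P(X=0) = P(0,0)+P(0,1) = 2/36 + 3/36 = 5/36

5/36


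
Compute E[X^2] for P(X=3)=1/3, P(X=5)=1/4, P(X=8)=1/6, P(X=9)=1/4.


E[X^2] = sum(g(x)*P(x))
= 9*1/3 + 25*1/4 + 64*1/6 + 81*1/4
= 241/6

241/6


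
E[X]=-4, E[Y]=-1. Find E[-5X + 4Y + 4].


E[-5X + 4Y + 4] = -5*E[X] + 4*E[Y] + 4
= (-5)*(-4) + (4)*(-1) + (4)
= 20 - 4 + 4 = 20

20


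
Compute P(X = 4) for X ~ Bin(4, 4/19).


P(X=4) = C(4,4) * p^4 * (1-p)^0
= 1 * 256/130321 * 1
= 256/130321

256/130321


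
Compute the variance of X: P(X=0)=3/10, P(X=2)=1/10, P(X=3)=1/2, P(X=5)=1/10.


E[X] = 11/5, E[X^2] = 37/5
Var(X) = E[X^2] - (E[X])^2 = 37/5 - (11/5)^2 = 64/25

64/25


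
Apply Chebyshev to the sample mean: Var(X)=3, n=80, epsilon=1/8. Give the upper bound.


Var(Xbar) = Var(X)/n = 3/80
Chebyshev: P(|Xbar-mu| >= 1/8) <= Var(Xbar)/(1/8)^2 = (3/80)/(1/64) = 12/5
Bound exceeds 1, so trivial bound: 1

1


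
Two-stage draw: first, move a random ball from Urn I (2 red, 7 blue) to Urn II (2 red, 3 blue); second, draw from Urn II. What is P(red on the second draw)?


P(transfer red) = 2/9; P(transfer blue) = 7/9
If red transferred: Urn II has 3 red of 6, so P(red|red moved) = 1/2
If blue transferred: Urn II has 2 red of 6, so P(red|blue moved) = 1/3
By total probability: P(red) = 2/9*1/2 + 7/9*1/3 = 10/27

10/27


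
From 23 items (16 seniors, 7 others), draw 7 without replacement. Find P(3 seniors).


P(X=3) = C(16,3)*C(7,4) / C(23,7)
= 560*35 / 245157
= 19600/245157

19600/245157


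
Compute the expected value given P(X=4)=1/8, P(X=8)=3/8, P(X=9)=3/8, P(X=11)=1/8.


E[X] = sum(x * P(x))
= 4*1/8 + 8*3/8 + 9*3/8 + 11*1/8
= 33/4

33/4


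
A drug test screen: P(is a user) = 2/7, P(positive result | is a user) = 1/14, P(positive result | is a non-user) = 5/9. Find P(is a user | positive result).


P(A) = P(A|B)P(B) + P(A|B')P(B') = 1/14*2/7 + 5/9*5/7 = 184/441
P(B|A) = P(A|B)P(B)/P(A) = (1/49)/(184/441) = 9/184

9/184


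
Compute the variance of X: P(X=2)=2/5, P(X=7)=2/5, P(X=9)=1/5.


E[X] = 27/5, E[X^2] = 187/5
Var(X) = E[X^2] - (E[X])^2 = 187/5 - (27/5)^2 = 206/25

206/25


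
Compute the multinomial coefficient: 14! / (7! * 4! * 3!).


14! = 87178291200
Denominator: 7!=5040 * 4!=24 * 3!=6
Coefficient = 87178291200 / 725760 = 120120

120120


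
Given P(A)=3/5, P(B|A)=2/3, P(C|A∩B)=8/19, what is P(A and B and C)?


P(A∩B∩C) = P(A) * P(B|A) * P(C|A∩B)
= 3/5 * 2/3 * 8/19
= 2/5 * 8/19 = 16/95

16/95


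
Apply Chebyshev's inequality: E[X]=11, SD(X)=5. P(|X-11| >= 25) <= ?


k = 25/5 = 5
Chebyshev: P(|X-mu| >= k*sigma) <= 1/k^2 = 1/5^2 = 1/25

1/25


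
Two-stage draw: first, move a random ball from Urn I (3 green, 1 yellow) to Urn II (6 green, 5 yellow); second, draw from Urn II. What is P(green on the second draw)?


P(transfer green) = 3/4; P(transfer yellow) = 1/4
If green transferred: Urn II has 7 green of 12, so P(green|green moved) = 7/12
If yellow transferred: Urn II has 6 green of 12, so P(green|yellow moved) = 1/2
By total probability: P(green) = 3/4*7/12 + 1/4*1/2 = 9/16

9/16


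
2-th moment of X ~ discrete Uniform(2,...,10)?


E[X^2] = (1/9) * sum(x^2 for x=2..10)
= 384/9 = 128/3

128/3


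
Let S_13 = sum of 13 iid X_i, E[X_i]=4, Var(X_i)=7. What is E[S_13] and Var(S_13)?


E[S_n] = n*mu = 13*4 = 52
Var(S_n) = n*sigma^2 = 13*7 = 91

E[S_13]=52, Var(S_13)=91


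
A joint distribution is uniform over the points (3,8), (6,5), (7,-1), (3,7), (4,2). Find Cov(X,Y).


E[X]=23/5, E[Y]=21/5, E[XY]=76/5
Cov(X,Y) = E[XY] - E[X]E[Y] = 76/5 - 23/5*21/5 = -103/25

-103/25


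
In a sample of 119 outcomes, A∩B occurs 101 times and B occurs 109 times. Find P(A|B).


P(A|B) = P(A∩B)/P(B) = (101/119)/(109/119) = 101/109

101/109


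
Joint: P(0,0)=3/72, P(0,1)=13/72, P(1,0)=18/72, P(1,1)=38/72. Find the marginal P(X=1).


P(X=1) = P(1,0)+P(1,1) = 18/72 + 38/72 = 56/72 = 7/9

7/9


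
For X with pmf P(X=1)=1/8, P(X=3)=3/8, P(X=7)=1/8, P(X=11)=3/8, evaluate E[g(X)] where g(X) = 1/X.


E[1/X] = sum(g(x)*P(x))
= 1*1/8 + 1/3*3/8 + 1/7*1/8 + 1/11*3/8
= 93/308

93/308


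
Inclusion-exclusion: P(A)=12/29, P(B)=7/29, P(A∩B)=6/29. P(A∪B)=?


P(A∪B) = P(A) + P(B) - P(A∩B)
= 12/29 + 7/29 - 6/29 = 13/29

13/29


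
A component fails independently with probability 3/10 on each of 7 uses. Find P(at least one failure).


P(at least one) = 1 - P(none)
P(none) = (1 - 3/10)^7 = (7/10)^7 = 823543/10000000
P(at least one) = 1 - 823543/10000000 = 9176457/10000000

9176457/10000000


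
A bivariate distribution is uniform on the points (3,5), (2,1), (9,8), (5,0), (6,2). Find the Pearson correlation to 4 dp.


Cov(X,Y) = 4.2000, Var(X) = 6.0000, Var(Y) = 8.5600
rho = Cov/(sqrt(VarX)*sqrt(VarY)) = 0.5861

0.5861


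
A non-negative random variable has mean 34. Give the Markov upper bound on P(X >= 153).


Markov: P(X >= a) <= E[X]/a
P(X >= 153) <= 34/153 = 2/9

2/9


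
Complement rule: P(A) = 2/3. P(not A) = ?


P(A') = 1 - P(A) = 1 - 2/3 = 1/3

1/3


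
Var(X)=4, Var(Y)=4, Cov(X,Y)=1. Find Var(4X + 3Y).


Var(4X + 3Y) = 4^2*Var(X) + 3^2*Var(Y) + 2*4*3*Cov(X,Y)
= 16*4 + 9*4 + 24*1
= 64 + 36 + 24 = 124

124


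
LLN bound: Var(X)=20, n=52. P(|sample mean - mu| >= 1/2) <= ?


Var(Xbar) = Var(X)/n = 20/52
Chebyshev: P(|Xbar-mu| >= 1/2) <= Var(Xbar)/(1/2)^2 = (5/13)/(1/4) = 20/13
Bound exceeds 1, so trivial bound: 1

1


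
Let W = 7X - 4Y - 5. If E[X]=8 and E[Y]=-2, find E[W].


E[7X - 4Y - 5] = 7*E[X] - 4*E[Y] - 5
= (7)*(8) + (-4)*(-2) + (-5)
= 56 + 8 - 5 = 59

59


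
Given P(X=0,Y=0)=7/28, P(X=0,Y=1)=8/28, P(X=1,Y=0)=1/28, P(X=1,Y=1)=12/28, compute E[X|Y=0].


P(Y=0) = 8/28
E[X|Y=0] = (0*7 + 1*1)/8 = 1/8

1/8


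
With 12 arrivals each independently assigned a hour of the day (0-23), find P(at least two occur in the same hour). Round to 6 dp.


P(all different) = prod((24-i)/24 for i=0..11) = 0.035468
P(at least one match) = 1 - 0.035468 = 0.964532

0.964532


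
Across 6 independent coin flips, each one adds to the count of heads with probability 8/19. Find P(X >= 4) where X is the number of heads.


P(X>=4) = P(X=4) + P(X=5) + P(X=6)
= 7434240/47045881 + 2162688/47045881 + 262144/47045881
= 9859072/47045881

9859072/47045881


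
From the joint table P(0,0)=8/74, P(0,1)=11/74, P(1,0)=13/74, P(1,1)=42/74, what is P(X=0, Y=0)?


Read from table: P(X=0, Y=0) = 8/74 = 4/37

4/37


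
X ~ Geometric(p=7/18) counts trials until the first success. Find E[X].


For geometric (trials until first success), E[X] = 1/p = 1/(7/18) = 18/7

18/7


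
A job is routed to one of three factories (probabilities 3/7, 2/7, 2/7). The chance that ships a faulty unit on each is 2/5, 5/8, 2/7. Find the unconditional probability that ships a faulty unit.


P(A) = P(A|B1)P(B1) + P(A|B2)P(B2) + P(A|B3)P(B3)
= 2/5*3/7 + 5/8*2/7 + 2/7*2/7
= 6/35 + 5/28 + 4/49 = 423/980

423/980


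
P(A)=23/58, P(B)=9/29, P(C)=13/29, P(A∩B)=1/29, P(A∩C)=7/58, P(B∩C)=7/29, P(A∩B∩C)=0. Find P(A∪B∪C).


P(A∪B∪C) = P(A)+P(B)+P(C) - P(AB)-P(AC)-P(BC) + P(ABC)
= 23/58+9/29+13/29 - 1/29-7/58-7/29 + 0
= 22/29

22/29


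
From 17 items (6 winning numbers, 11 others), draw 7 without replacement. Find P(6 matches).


P(X=6) = C(6,6)*C(11,1) / C(17,7)
= 1*11 / 19448
= 11/19448 = 1/1768

1/1768


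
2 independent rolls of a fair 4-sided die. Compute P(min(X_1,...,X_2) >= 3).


P(min >= 3) = P(all X_i >= 3) = (P(X_1 >= 3))^2
= (2/4)^2 = (1/2)^2 = 1/4

1/4


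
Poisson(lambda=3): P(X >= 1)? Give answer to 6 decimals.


P(X>=1) = 1 - P(X<=0) = 1 - (e^(-3)*3^0/0!)
≈ 1 - 0.0497870684 = 0.9502129316
≈ 0.950213

0.950213


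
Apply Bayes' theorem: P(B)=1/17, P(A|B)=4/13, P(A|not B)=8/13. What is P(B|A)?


P(A) = P(A|B)P(B) + P(A|B')P(B') = 4/13*1/17 + 8/13*16/17 = 132/221
P(B|A) = P(A|B)P(B)/P(A) = (4/221)/(132/221) = 1/33

1/33


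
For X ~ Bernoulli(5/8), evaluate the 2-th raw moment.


For Bernoulli: X in {0,1}
E[X^2] = 0^2*(1-5/8) + 1^2*5/8 = 5/8

5/8


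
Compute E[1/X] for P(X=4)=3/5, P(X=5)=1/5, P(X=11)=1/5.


E[1/X] = sum(g(x)*P(x))
= 1/4*3/5 + 1/5*1/5 + 1/11*1/5
= 229/1100

229/1100


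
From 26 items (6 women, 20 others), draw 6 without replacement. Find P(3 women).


P(X=3) = C(6,3)*C(20,3) / C(26,6)
= 20*1140 / 230230
= 22800/230230 = 2280/23023

2280/23023


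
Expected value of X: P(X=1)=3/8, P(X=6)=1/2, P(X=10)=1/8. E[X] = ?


E[X] = sum(x * P(x))
= 1*3/8 + 6*1/2 + 10*1/8
= 37/8

37/8


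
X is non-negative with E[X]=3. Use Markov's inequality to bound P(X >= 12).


Markov: P(X >= a) <= E[X]/a
P(X >= 12) <= 3/12 = 1/4

1/4


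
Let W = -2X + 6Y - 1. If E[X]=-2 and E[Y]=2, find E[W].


E[-2X + 6Y - 1] = -2*E[X] + 6*E[Y] - 1
= (-2)*(-2) + (6)*(2) + (-1)
= 4 + 12 - 1 = 15

15


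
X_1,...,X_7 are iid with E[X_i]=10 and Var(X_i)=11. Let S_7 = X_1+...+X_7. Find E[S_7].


E[S_n] = n*E[X_1] = 7*10 = 70

70


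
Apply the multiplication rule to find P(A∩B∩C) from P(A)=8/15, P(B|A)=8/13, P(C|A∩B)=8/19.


P(A∩B∩C) = P(A) * P(B|A) * P(C|A∩B)
= 8/15 * 8/13 * 8/19
= 64/195 * 8/19 = 512/3705

512/3705


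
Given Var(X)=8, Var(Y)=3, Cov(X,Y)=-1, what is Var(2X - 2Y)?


Var(2X - 2Y) = 2^2*Var(X) + (-2)^2*Var(Y) + 2*2*(-2)*Cov(X,Y)
= 4*8 + 4*3 - 8*(-1)
= 32 + 12 + 8 = 52

52


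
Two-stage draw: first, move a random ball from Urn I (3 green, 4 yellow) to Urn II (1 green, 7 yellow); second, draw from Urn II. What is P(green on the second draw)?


P(transfer green) = 3/7; P(transfer yellow) = 4/7
If green transferred: Urn II has 2 green of 9, so P(green|green moved) = 2/9
If yellow transferred: Urn II has 1 green of 9, so P(green|yellow moved) = 1/9
By total probability: P(green) = 3/7*2/9 + 4/7*1/9 = 10/63

10/63


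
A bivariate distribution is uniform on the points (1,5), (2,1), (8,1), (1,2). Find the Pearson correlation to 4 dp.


Cov(X,Y) = -2.5000, Var(X) = 8.5000, Var(Y) = 2.6875
rho = Cov/(sqrt(VarX)*sqrt(VarY)) = -0.5231

-0.5231


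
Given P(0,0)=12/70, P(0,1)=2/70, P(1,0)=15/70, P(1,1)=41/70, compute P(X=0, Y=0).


Read from table: P(X=0, Y=0) = 12/70 = 6/35

6/35


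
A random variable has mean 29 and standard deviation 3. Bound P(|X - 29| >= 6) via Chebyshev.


k = 6/3 = 2
Chebyshev: P(|X-mu| >= k*sigma) <= 1/k^2 = 1/2^2 = 1/4

1/4


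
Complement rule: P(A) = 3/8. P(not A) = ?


P(A') = 1 - P(A) = 1 - 3/8 = 5/8

5/8


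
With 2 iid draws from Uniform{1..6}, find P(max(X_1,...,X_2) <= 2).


P(max <= 2) = P(all X_i <= 2) = (P(X_1 <= 2))^2
= (2/6)^2 = (1/3)^2 = 1/9

1/9


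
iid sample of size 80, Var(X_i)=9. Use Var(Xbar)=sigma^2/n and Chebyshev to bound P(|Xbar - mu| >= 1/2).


Var(Xbar) = Var(X)/n = 9/80
Chebyshev: P(|Xbar-mu| >= 1/2) <= Var(Xbar)/(1/2)^2 = (9/80)/(1/4) = 9/20

9/20


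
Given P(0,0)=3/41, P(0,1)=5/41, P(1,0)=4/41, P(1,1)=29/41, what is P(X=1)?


P(X=1) = P(1,0)+P(1,1) = 4/41 + 29/41 = 33/41

33/41


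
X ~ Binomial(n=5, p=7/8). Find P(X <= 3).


P(X<=3) = P(X=0) + P(X=1) + P(X=2) + P(X=3)
= 1/32768 + 35/32768 + 245/16384 + 1715/16384
= 989/8192

989/8192


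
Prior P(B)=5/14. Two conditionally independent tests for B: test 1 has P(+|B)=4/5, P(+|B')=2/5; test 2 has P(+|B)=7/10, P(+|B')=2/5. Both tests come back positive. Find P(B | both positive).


After test 1: P(+) = 4/5*5/14 + 2/5*9/14 = 19/35
P(B|+) = (2/7)/(19/35) = 10/19
After test 2 (use post1 as new prior): P(+) = 7/10*10/19 + 2/5*9/19 = 53/95
P(B|+,+) = (7/19)/(53/95) = 35/53

35/53


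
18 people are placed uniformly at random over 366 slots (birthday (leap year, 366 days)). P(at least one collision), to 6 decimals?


P(all different) = prod((366-i)/366 for i=0..17) = 0.653862
P(at least one match) = 1 - 0.653862 = 0.346138

0.346138


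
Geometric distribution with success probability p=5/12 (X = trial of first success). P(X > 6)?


P(X > 6) = P(first 6 trials all fail) = (1-p)^6 = (7/12)^6 = 117649/2985984

117649/2985984


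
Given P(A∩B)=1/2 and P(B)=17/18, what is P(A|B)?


P(A|B) = P(A∩B)/P(B) = (18/36)/(34/36) = 18/34 = 9/17

9/17


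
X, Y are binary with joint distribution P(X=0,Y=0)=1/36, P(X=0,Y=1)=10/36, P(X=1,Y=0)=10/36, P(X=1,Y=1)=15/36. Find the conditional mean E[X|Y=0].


P(Y=0) = 11/36
E[X|Y=0] = (0*1 + 1*10)/11 = 10/11

10/11


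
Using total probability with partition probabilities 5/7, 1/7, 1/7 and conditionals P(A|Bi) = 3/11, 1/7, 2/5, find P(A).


P(A) = P(A|B1)P(B1) + P(A|B2)P(B2) + P(A|B3)P(B3)
= 3/11*5/7 + 1/7*1/7 + 2/5*1/7
= 15/77 + 1/49 + 2/35 = 734/2695

734/2695


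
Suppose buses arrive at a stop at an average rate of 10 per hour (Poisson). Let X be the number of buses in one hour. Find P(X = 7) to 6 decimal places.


P(X=7) = e^(-10) * 10^7 / 7!
≈ 0.00004539992976 * 10000000 / 5040
≈ 0.090079

0.090079


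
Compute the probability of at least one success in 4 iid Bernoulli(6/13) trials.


P(at least one) = 1 - P(none)
P(none) = (1 - 6/13)^4 = (7/13)^4 = 2401/28561
P(at least one) = 1 - 2401/28561 = 26160/28561

26160/28561


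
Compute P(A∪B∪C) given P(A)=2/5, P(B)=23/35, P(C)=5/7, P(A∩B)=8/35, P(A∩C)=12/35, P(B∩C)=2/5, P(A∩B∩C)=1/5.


P(A∪B∪C) = P(A)+P(B)+P(C) - P(AB)-P(AC)-P(BC) + P(ABC)
= 2/5+23/35+5/7 - 8/35-12/35-2/5 + 1/5
= 1

1


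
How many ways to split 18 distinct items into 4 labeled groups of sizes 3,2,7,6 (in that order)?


18! = 6402373705728000
Denominator: 3!=6 * 2!=2 * 7!=5040 * 6!=720
Coefficient = 6402373705728000 / 43545600 = 147026880

147026880


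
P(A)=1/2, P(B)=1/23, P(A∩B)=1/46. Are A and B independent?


P(A)*P(B) = 1/2*1/23 = 1/46
P(A∩B) = 1/46, which equals P(A)P(B), so independent

Yes, A and B are independent


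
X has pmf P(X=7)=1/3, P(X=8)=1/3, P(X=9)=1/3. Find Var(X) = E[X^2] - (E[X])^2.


E[X] = 8, E[X^2] = 194/3
Var(X) = E[X^2] - (E[X])^2 = 194/3 - (8)^2 = 2/3

2/3


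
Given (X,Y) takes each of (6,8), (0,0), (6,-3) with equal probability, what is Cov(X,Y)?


E[X]=4, E[Y]=5/3, E[XY]=10
Cov(X,Y) = E[XY] - E[X]E[Y] = 10 - 4*5/3 = 10/3

10/3


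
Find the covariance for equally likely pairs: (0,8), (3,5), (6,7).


E[X]=3, E[Y]=20/3, E[XY]=19
Cov(X,Y) = E[XY] - E[X]E[Y] = 19 - 3*20/3 = -1

-1


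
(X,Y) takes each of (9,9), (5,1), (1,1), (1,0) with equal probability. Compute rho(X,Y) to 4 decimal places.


Cov(X,Y) = 10.7500, Var(X) = 11.0000, Var(Y) = 13.1875
rho = Cov/(sqrt(VarX)*sqrt(VarY)) = 0.8925

0.8925


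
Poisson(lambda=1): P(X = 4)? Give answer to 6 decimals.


P(X=4) = e^(-1) * 1^4 / 4!
≈ 0.3678794412 * 1 / 24
≈ 0.015328

0.015328


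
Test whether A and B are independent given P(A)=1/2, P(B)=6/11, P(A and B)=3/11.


P(A)*P(B) = 1/2*6/11 = 3/11
P(A∩B) = 3/11, which equals P(A)P(B), so independent

Yes, A and B are independent


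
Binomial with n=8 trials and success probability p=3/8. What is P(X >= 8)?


P(X>=8) = P(X=8)
= 6561/16777216
= 6561/16777216

6561/16777216


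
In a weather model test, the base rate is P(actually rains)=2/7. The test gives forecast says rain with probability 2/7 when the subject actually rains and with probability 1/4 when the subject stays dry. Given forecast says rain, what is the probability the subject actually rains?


P(A) = P(A|B)P(B) + P(A|B')P(B') = 2/7*2/7 + 1/4*5/7 = 51/196
P(B|A) = P(A|B)P(B)/P(A) = (4/49)/(51/196) = 16/51

16/51


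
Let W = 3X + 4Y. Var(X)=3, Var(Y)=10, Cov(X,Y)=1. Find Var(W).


Var(3X + 4Y) = 3^2*Var(X) + 4^2*Var(Y) + 2*3*4*Cov(X,Y)
= 9*3 + 16*10 + 24*1
= 27 + 160 + 24 = 211

211


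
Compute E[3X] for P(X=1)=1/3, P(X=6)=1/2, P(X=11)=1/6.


E[3X] = sum(g(x)*P(x))
= 3*1/3 + 18*1/2 + 33*1/6
= 31/2

31/2


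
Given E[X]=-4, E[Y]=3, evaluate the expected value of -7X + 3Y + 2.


E[-7X + 3Y + 2] = -7*E[X] + 3*E[Y] + 2
= (-7)*(-4) + (3)*(3) + (2)
= 28 + 9 + 2 = 39

39


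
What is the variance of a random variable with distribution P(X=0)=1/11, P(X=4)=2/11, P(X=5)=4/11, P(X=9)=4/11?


E[X] = 64/11, E[X^2] = 456/11
Var(X) = E[X^2] - (E[X])^2 = 456/11 - (64/11)^2 = 920/121

920/121


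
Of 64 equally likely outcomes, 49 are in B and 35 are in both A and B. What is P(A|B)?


P(A|B) = P(A∩B)/P(B) = (35/64)/(49/64) = 35/49 = 5/7

5/7


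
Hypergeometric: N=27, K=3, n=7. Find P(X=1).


P(X=1) = C(3,1)*C(24,6) / C(27,7)
= 3*134596 / 888030
= 403788/888030 = 266/585

266/585


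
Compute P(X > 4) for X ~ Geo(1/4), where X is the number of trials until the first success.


P(X > 4) = P(first 4 trials all fail) = (1-p)^4 = (3/4)^4 = 81/256

81/256


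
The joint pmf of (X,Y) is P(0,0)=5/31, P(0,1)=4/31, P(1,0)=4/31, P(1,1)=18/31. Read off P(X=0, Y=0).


Read from table: P(X=0, Y=0) = 5/31

5/31


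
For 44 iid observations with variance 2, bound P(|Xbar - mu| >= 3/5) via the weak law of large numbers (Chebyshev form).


Var(Xbar) = Var(X)/n = 2/44
Chebyshev: P(|Xbar-mu| >= 3/5) <= Var(Xbar)/(3/5)^2 = (1/22)/(9/25) = 25/198

25/198


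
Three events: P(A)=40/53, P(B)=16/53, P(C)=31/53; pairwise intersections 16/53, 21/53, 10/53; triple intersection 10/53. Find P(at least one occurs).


P(A∪B∪C) = P(A)+P(B)+P(C) - P(AB)-P(AC)-P(BC) + P(ABC)
= 40/53+16/53+31/53 - 16/53-21/53-10/53 + 10/53
= 50/53

50/53


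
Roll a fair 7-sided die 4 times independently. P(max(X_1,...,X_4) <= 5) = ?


P(max <= 5) = P(all X_i <= 5) = (P(X_1 <= 5))^4
= (5/7)^4 = 625/2401

625/2401


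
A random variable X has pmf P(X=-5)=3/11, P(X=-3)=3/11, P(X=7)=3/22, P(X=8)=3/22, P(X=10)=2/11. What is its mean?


E[X] = sum(x * P(x))
= -5*3/11 - 3*3/11 + 7*3/22 + 8*3/22 + 10*2/11
= 37/22

37/22


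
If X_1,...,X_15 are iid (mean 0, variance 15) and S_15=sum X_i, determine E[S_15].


E[S_n] = n*E[X_1] = 15*0 = 0

0


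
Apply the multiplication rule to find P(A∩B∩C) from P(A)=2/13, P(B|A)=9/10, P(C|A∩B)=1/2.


P(A∩B∩C) = P(A) * P(B|A) * P(C|A∩B)
= 2/13 * 9/10 * 1/2
= 9/65 * 1/2 = 9/130

9/130


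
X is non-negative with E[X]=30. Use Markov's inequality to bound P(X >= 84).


Markov: P(X >= a) <= E[X]/a
P(X >= 84) <= 30/84 = 5/14

5/14


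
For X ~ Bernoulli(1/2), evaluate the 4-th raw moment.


For Bernoulli: X in {0,1}
E[X^4] = 0^4*(1-1/2) + 1^4*1/2 = 1/2

1/2


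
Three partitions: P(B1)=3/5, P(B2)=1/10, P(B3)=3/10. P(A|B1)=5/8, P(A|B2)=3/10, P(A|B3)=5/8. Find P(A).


P(A) = P(A|B1)P(B1) + P(A|B2)P(B2) + P(A|B3)P(B3)
= 5/8*3/5 + 3/10*1/10 + 5/8*3/10
= 3/8 + 3/100 + 3/16 = 237/400

237/400


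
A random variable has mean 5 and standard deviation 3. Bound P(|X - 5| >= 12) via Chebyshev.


k = 12/3 = 4
Chebyshev: P(|X-mu| >= k*sigma) <= 1/k^2 = 1/4^2 = 1/16

1/16


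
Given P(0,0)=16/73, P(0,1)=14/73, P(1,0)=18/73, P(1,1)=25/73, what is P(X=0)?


P(X=0) = P(0,0)+P(0,1) = 16/73 + 14/73 = 30/73

30/73


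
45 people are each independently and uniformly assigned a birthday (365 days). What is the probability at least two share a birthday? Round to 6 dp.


P(all different) = prod((365-i)/365 for i=0..44) = 0.059024
P(at least one match) = 1 - 0.059024 = 0.940976

0.940976


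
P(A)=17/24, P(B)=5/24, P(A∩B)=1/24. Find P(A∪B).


P(A∪B) = P(A) + P(B) - P(A∩B)
= 17/24 + 5/24 - 1/24 = 7/8

7/8


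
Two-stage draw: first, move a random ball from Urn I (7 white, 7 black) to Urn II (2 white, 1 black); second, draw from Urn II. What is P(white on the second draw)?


P(transfer white) = 7/14 = 1/2; P(transfer black) = 1/2
If white transferred: Urn II has 3 white of 4, so P(white|white moved) = 3/4
If black transferred: Urn II has 2 white of 4, so P(white|black moved) = 1/2
By total probability: P(white) = 1/2*3/4 + 1/2*1/2 = 5/8

5/8


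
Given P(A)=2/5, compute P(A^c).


P(A') = 1 - P(A) = 1 - 2/5 = 3/5

3/5


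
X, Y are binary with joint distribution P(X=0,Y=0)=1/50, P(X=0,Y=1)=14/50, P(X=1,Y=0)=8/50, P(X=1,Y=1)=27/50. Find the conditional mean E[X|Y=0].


P(Y=0) = 9/50
E[X|Y=0] = (0*1 + 1*8)/9 = 8/9

8/9


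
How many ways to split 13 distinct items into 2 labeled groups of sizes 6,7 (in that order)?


13! = 6227020800
Denominator: 6!=720 * 7!=5040
Coefficient = 6227020800 / 3628800 = 1716

1716


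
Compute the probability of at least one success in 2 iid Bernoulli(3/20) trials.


P(at least one) = 1 - P(none)
P(none) = (1 - 3/20)^2 = (17/20)^2 = 289/400
P(at least one) = 1 - 289/400 = 111/400

111/400


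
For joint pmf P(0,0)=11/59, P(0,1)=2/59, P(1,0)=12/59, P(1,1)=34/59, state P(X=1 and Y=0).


Read from table: P(X=1, Y=0) = 12/59

12/59


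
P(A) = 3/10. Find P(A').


P(A') = 1 - P(A) = 1 - 3/10 = 7/10

7/10


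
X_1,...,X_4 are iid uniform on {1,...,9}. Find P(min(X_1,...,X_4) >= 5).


P(min >= 5) = P(all X_i >= 5) = (P(X_1 >= 5))^4
= (5/9)^4 = 625/6561

625/6561


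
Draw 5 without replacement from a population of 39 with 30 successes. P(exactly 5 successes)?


P(X=5) = C(30,5)*C(9,0) / C(39,5)
= 142506*1 / 575757
= 142506/575757 = 174/703

174/703


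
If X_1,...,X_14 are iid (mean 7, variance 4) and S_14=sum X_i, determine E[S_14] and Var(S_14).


E[S_n] = n*mu = 14*7 = 98
Var(S_n) = n*sigma^2 = 14*4 = 56

E[S_14]=98, Var(S_14)=56


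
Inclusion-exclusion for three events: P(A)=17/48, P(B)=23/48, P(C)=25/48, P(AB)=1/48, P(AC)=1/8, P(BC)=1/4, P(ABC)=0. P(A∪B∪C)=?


P(A∪B∪C) = P(A)+P(B)+P(C) - P(AB)-P(AC)-P(BC) + P(ABC)
= 17/48+23/48+25/48 - 1/48-1/8-1/4 + 0
= 23/24

23/24


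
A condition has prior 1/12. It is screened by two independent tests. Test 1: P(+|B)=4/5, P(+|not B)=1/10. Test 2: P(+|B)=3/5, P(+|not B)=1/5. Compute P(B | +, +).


After test 1: P(+) = 4/5*1/12 + 1/10*11/12 = 19/120
P(B|+) = (1/15)/(19/120) = 8/19
After test 2 (use post1 as new prior): P(+) = 3/5*8/19 + 1/5*11/19 = 7/19
P(B|+,+) = (24/95)/(7/19) = 24/35

24/35


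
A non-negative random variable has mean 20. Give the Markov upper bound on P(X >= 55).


Markov: P(X >= a) <= E[X]/a
P(X >= 55) <= 20/55 = 4/11

4/11
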